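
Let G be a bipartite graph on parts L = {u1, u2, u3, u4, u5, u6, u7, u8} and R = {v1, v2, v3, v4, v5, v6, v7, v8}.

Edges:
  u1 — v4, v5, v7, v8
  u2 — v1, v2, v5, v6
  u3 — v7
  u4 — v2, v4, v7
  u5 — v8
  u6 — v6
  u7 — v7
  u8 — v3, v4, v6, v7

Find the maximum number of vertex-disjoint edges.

For example, pair u1→v5, u2→v1, u3→v7, u4→v2, u5→v8, u6→v6, u8→v4.
The set {u3, u7} has only 1 neighbour ({v7}), so by Hall's theorem at most 7 of the 8 left vertices can be matched.

7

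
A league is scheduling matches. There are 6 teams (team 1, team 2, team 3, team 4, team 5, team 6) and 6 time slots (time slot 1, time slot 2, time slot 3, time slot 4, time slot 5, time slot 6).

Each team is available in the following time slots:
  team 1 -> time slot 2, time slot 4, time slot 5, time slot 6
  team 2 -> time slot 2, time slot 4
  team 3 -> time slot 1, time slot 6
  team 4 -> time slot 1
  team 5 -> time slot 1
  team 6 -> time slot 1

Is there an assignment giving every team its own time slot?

No

The set {team 4, team 5, team 6} has only 1 neighbour ({time slot 1}), so by Hall's theorem at most 4 of the 6 teams can be matched.
Hence no matching covers every team.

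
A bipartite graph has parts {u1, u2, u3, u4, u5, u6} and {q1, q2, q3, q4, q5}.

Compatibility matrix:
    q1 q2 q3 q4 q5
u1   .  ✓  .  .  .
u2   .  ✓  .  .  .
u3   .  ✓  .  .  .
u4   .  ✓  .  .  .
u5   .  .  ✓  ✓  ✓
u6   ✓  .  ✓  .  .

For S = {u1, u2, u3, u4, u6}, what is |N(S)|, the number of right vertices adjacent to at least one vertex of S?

The union of neighbours of {u1, u2, u3, u4, u6} is {q1, q2, q3}, which has 3 elements.
Since |N(S)| = 3 < |S| = 5, Hall's condition fails for this subset.

3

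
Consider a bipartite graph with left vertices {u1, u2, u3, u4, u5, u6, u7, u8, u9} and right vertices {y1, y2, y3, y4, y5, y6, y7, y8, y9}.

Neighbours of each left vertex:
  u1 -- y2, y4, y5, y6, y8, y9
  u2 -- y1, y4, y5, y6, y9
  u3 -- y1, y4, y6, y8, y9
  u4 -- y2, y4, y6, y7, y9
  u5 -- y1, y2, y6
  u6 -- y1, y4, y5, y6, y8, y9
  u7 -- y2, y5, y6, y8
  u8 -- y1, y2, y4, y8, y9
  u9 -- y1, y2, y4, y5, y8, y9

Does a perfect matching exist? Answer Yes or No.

No

The set {u1, u2, u3, u5, u6, u7, u8, u9} has only 7 neighbours ({y1, y2, y4, y5, y6, y8, y9}), so by Hall's theorem at most 8 of the 9 left vertices can be matched.
Hence no matching covers every left vertex.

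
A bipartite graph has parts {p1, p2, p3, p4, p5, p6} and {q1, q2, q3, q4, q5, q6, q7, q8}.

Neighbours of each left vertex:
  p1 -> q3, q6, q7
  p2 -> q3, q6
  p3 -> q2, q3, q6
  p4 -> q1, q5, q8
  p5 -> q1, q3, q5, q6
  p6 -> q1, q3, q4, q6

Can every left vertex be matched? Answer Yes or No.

Yes

One maximum matching: p1→q7, p2→q3, p3→q2, p4→q8, p5→q5, p6→q6.
Every left vertex is matched, so this matching saturates all of them.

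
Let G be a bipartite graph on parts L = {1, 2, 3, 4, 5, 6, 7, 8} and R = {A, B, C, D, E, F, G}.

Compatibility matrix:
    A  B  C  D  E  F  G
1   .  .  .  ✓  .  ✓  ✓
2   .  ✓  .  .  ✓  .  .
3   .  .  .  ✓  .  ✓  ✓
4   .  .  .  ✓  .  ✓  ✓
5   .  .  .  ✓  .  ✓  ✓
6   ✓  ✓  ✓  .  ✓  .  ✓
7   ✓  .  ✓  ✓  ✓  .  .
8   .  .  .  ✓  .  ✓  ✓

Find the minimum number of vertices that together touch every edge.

A maximum matching has 6 edges (e.g. 1–G, 2–B, 3–D, 4–F, 6–A, 7–E).
By König's theorem the minimum vertex cover has the same size. One such cover is {2, 6, 7, D, F, G}.

6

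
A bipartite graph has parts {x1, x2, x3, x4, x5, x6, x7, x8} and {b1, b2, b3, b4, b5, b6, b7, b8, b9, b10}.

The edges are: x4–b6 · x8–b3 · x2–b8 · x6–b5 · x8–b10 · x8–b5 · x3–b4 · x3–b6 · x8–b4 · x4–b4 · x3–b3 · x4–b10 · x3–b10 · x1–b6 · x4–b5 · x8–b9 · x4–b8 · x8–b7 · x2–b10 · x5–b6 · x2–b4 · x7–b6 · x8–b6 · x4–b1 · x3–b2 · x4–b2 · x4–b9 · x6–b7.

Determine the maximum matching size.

6

A valid assignment of size 6: x1–b6, x2–b8, x3–b4, x4–b1, x6–b5, x8–b7.
The set {x1, x5, x7} has only 1 neighbour ({b6}), so by Hall's theorem at most 6 of the 8 left vertices can be matched.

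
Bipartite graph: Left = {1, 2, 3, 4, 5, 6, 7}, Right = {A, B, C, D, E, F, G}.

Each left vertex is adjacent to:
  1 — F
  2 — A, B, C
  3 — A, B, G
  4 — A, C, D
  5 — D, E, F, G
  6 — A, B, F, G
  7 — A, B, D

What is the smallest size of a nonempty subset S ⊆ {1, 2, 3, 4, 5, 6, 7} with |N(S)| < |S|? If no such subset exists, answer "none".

none

A matching saturating every left vertex exists, for instance 1→F, 2→C, 3→A, 4→D, 5→E, 6→G, 7→B.
By Hall's marriage theorem, this means |N(S)| ≥ |S| for every subset S, so no violating subset exists.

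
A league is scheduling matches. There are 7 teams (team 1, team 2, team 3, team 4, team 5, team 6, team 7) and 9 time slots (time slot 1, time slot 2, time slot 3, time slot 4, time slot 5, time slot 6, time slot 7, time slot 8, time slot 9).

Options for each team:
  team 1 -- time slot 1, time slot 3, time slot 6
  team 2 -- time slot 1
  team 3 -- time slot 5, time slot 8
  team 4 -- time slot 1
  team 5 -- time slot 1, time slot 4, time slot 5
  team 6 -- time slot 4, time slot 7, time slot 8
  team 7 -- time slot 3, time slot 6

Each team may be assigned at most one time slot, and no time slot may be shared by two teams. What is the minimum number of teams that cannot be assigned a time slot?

One maximum matching: team 1–time slot 6, team 2–time slot 1, team 3–time slot 8, team 5–time slot 5, team 6–time slot 4, team 7–time slot 3.
The set {team 2, team 4} has only 1 neighbour ({time slot 1}), so by Hall's theorem at most 6 of the 7 teams can be matched.
That matches 6 of the 7, leaving 1 unmatched; no matching can do better.

1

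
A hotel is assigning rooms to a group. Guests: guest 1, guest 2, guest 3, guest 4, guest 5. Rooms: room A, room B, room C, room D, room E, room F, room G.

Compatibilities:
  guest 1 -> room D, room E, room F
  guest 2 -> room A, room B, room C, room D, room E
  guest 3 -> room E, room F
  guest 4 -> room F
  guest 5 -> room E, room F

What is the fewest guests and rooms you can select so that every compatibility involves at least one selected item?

{guest 1, guest 2, room E, room F} is a vertex cover of size 4: every edge has an endpoint in this set.
No smaller cover exists because guest 1–room D, guest 2–room C, guest 3–room E, guest 4–room F is a matching of size 4, and a cover must include an endpoint of each of these disjoint edges (König's theorem).

4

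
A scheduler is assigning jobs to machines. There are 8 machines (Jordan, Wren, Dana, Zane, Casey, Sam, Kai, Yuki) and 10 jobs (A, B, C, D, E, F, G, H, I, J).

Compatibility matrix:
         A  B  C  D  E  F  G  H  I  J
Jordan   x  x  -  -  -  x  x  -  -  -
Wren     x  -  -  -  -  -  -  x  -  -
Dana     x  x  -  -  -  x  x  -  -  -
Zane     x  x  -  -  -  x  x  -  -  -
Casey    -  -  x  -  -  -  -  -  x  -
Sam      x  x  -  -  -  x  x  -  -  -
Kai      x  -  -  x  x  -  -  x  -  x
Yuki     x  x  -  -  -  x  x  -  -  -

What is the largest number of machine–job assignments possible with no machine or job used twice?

7

One maximum matching: Jordan-A, Wren-H, Dana-G, Zane-F, Casey-C, Sam-B, Kai-J.
The set {Jordan, Dana, Zane, Sam, Yuki} has only 4 neighbours ({A, B, F, G}), so by Hall's theorem at most 7 of the 8 machines can be matched.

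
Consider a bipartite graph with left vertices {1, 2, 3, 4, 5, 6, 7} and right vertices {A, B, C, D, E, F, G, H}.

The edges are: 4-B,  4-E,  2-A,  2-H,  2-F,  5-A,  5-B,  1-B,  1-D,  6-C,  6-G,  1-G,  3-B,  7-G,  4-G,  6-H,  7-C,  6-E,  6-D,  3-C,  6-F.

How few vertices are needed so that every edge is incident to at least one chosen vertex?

The 7 edges 1–G, 2–F, 3–B, 4–E, 5–A, 6–H, 7–C form a matching, so any vertex cover needs at least 7 vertices (one per matched edge).
Conversely {1, 2, 3, 4, 5, 6, 7} meets every edge and has exactly 7 vertices, so 7 is optimal.

7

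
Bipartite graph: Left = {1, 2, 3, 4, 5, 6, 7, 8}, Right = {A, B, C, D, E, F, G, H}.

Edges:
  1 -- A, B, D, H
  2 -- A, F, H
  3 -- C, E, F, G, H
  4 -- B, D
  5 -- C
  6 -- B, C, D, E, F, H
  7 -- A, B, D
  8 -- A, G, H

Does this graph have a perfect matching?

Yes

For example, pair 1–B, 2–F, 3–E, 4–D, 5–C, 6–H, 7–A, 8–G.
All 8 left vertices are covered.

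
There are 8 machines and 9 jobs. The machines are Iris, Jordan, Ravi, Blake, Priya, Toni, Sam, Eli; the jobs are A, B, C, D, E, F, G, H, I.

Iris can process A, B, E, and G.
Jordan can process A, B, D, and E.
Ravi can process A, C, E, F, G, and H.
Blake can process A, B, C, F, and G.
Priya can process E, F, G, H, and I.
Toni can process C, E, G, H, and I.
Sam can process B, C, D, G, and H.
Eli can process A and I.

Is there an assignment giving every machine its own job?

One maximum matching: Iris-B, Jordan-D, Ravi-A, Blake-F, Priya-H, Toni-E, Sam-G, Eli-I.
All 8 machines are covered.

Yes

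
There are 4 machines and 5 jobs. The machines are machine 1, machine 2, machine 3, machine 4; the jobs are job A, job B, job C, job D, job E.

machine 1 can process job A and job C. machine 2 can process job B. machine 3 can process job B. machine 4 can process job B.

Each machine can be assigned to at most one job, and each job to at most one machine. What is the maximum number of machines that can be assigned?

2

One maximum matching: machine 1→job A, machine 2→job B.
The set {machine 2, machine 3, machine 4} has only 1 neighbour ({job B}), so by Hall's theorem at most 2 of the 4 machines can be matched.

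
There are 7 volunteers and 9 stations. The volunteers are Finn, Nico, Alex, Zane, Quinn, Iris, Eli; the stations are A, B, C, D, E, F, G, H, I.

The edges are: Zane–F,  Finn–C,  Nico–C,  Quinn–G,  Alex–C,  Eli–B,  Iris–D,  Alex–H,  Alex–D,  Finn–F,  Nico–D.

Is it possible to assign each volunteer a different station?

The set {Finn, Nico, Zane, Iris} has only 3 neighbours ({C, D, F}), so by Hall's theorem at most 6 of the 7 volunteers can be matched.
Hence no matching covers every volunteer.

No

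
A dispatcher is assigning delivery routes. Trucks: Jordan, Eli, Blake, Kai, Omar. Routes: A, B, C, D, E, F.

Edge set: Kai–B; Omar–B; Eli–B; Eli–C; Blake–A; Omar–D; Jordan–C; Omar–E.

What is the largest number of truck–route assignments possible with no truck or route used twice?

4

For example, pair Jordan–C, Eli–B, Blake–A, Omar–E.
The set {Jordan, Eli, Kai} has only 2 neighbours ({B, C}), so by Hall's theorem at most 4 of the 5 trucks can be matched.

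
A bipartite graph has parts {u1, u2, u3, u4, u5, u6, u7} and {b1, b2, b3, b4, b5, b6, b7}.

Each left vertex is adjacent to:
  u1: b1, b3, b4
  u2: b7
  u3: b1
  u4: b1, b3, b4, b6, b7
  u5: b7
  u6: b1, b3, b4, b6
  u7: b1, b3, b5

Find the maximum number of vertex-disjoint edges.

One maximum matching: u1→b4, u2→b7, u3→b1, u4→b6, u6→b3, u7→b5.
The set {u2, u5} has only 1 neighbour ({b7}), so by Hall's theorem at most 6 of the 7 left vertices can be matched.

6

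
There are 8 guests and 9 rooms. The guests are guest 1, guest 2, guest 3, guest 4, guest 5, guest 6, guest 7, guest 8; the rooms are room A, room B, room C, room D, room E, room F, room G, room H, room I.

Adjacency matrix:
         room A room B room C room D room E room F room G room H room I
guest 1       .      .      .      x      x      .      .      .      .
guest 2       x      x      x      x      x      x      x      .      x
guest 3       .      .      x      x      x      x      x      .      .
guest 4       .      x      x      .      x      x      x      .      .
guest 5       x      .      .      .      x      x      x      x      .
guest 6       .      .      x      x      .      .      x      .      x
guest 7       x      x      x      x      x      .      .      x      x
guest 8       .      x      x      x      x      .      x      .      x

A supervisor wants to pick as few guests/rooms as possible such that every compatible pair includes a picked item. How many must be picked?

A maximum matching has 8 edges (e.g. guest 1–room E, guest 2–room C, guest 3–room F, guest 4–room B, guest 5–room A, guest 6–room G, guest 7–room D, guest 8–room I).
By König's theorem the minimum vertex cover has the same size. One such cover is {guest 1, guest 2, guest 3, guest 4, guest 5, guest 6, guest 7, guest 8}.

8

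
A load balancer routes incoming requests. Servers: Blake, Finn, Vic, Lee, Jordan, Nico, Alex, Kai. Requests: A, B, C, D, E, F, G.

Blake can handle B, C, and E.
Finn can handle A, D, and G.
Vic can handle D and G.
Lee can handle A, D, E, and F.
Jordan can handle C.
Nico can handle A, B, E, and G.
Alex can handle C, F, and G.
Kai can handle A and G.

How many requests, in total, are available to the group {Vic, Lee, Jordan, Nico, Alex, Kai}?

The union of neighbours of {Vic, Lee, Jordan, Nico, Alex, Kai} is {A, B, C, D, E, F, G}, which has 7 elements.
Since |N(S)| = 7 ≥ |S| = 6, Hall's condition holds for this subset.

7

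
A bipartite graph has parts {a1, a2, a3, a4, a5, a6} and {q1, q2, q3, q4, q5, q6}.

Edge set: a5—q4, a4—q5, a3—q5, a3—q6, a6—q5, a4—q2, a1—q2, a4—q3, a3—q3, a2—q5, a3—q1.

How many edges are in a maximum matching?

5

A valid assignment of size 5: a1-q2, a2-q5, a3-q6, a4-q3, a5-q4.
The set {a2, a6} has only 1 neighbour ({q5}), so by Hall's theorem at most 5 of the 6 left vertices can be matched.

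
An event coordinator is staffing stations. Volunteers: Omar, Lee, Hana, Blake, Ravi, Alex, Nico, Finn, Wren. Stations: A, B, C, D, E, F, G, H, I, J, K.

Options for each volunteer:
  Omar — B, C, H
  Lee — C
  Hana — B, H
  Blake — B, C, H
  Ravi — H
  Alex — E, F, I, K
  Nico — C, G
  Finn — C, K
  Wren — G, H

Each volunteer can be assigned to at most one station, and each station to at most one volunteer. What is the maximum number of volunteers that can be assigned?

6

A valid assignment of size 6: Omar-H, Lee-C, Hana-B, Alex-E, Nico-G, Finn-K.
The set {Omar, Lee, Hana, Blake, Ravi, Nico, Wren} has only 4 neighbours ({B, C, G, H}), so by Hall's theorem at most 6 of the 9 volunteers can be matched.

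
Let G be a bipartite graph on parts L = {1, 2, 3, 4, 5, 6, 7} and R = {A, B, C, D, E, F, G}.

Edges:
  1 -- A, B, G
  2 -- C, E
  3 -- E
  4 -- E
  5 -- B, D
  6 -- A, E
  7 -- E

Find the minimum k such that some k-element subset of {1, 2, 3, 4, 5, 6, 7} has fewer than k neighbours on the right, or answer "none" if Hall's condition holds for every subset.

2

Take S = {3, 4}. Its neighbourhood is {E}, so |N(S)| = 1 < |S| = 2.
No single vertex violates Hall's condition since each has at least one neighbour, so 2 is the minimum.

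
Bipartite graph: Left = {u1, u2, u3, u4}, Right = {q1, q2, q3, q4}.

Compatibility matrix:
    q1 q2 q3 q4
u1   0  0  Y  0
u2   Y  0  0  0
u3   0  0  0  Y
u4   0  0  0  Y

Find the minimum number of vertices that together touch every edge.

{u1, u2, q4} is a vertex cover of size 3: every edge has an endpoint in this set.
No smaller cover exists because u1–q3, u2–q1, u3–q4 is a matching of size 3, and a cover must include an endpoint of each of these disjoint edges (König's theorem).

3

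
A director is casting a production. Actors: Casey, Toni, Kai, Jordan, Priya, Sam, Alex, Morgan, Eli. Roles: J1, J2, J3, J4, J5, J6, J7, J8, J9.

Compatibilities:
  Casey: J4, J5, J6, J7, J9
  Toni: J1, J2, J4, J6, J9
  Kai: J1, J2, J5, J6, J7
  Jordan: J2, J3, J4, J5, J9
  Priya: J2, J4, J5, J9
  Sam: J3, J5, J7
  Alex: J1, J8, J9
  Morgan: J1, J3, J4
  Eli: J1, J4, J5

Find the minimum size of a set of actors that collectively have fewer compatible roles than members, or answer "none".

none

A matching saturating every actor exists, for instance Casey→J7, Toni→J4, Kai→J6, Jordan→J2, Priya→J9, Sam→J3, Alex→J8, Morgan→J1, Eli→J5.
By Hall's marriage theorem, this means |N(S)| ≥ |S| for every subset S, so no violating subset exists.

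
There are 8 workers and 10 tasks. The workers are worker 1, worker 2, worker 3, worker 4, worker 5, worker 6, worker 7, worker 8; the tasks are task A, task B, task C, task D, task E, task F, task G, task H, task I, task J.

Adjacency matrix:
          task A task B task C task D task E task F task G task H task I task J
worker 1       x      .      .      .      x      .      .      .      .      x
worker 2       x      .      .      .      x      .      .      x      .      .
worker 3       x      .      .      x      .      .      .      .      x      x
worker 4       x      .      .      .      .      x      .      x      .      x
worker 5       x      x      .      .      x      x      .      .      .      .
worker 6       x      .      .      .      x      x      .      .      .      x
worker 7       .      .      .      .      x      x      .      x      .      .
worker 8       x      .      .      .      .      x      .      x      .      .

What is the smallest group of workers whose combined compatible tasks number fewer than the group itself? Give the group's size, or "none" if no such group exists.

Take S = {worker 1, worker 2, worker 4, worker 6, worker 7, worker 8}. Its neighbourhood is {task A, task E, task F, task H, task J}, so |N(S)| = 5 < |S| = 6.
Every subset of size less than 6 has at least as many neighbours as members, so 6 is the minimum.

6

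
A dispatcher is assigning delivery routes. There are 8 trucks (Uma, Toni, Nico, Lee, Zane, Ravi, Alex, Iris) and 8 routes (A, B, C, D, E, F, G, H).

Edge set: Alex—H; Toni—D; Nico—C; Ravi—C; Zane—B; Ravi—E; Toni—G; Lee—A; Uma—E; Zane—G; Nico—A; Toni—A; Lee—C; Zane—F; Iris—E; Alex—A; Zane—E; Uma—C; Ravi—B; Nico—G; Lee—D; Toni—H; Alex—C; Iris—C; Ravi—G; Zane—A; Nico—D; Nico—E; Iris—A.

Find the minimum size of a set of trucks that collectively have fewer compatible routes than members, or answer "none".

none

A matching saturating every truck exists, for instance Uma→C, Toni→G, Nico→A, Lee→D, Zane→F, Ravi→B, Alex→H, Iris→E.
By Hall's marriage theorem, this means |N(S)| ≥ |S| for every subset S, so no violating subset exists.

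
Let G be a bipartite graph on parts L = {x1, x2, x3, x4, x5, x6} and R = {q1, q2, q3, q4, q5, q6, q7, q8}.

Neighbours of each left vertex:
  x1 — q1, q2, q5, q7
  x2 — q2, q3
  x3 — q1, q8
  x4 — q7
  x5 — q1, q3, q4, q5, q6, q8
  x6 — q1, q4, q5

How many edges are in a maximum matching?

One maximum matching: x1–q2, x2–q3, x3–q8, x4–q7, x5–q6, x6–q4.
This saturates every left vertex, so 6 is the maximum.

6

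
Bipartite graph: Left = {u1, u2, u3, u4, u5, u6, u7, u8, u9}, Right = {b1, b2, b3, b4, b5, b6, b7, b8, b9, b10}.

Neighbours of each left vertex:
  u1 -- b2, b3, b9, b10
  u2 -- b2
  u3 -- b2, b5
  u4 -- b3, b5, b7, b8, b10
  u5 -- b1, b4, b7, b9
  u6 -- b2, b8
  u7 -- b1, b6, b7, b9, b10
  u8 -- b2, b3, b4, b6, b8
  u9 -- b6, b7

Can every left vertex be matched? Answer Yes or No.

For example, pair u1–b3, u2–b2, u3–b5, u4–b10, u5–b7, u6–b8, u7–b1, u8–b4, u9–b6.
All 9 left vertices are covered.

Yes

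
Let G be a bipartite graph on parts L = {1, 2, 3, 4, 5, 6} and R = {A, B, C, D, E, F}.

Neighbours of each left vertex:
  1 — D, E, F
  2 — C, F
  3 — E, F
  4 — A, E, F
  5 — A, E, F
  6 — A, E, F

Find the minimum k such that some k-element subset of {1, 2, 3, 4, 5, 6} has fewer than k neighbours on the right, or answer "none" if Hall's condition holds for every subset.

Take S = {3, 4, 5, 6}. Its neighbourhood is {A, E, F}, so |N(S)| = 3 < |S| = 4.
Every subset of size less than 4 has at least as many neighbours as members, so 4 is the minimum.

4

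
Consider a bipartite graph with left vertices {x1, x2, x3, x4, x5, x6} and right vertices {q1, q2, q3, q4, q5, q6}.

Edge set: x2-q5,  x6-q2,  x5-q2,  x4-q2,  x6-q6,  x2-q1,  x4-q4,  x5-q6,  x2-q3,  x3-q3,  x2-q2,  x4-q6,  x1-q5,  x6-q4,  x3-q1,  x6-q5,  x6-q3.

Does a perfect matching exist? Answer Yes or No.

Yes

A valid assignment of size 6: x1–q5, x2–q3, x3–q1, x4–q4, x5–q2, x6–q6.
All 6 left vertices are covered.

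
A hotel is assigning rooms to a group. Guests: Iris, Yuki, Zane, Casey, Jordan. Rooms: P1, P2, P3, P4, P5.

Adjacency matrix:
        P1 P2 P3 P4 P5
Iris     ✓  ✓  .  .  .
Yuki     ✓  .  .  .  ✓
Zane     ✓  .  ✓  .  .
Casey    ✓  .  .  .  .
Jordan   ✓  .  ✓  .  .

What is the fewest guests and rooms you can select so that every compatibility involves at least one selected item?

The 4 edges Iris–P2, Yuki–P5, Zane–P3, Casey–P1 form a matching, so any vertex cover needs at least 4 vertices (one per matched edge).
Conversely {Iris, Yuki, P1, P3} meets every edge and has exactly 4 vertices, so 4 is optimal.

4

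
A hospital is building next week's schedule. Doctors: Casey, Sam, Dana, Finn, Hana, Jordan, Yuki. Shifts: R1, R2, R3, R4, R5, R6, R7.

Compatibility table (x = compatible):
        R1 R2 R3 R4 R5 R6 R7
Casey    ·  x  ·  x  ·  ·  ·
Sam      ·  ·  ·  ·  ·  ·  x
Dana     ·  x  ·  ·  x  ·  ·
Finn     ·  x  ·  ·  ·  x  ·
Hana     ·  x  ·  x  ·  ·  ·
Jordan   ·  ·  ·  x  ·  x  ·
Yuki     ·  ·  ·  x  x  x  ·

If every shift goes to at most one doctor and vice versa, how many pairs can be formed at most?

One maximum matching: Casey-R2, Sam-R7, Dana-R5, Finn-R6, Hana-R4.
The set {Casey, Dana, Finn, Hana, Jordan, Yuki} has only 4 neighbours ({R2, R4, R5, R6}), so by Hall's theorem at most 5 of the 7 doctors can be matched.

5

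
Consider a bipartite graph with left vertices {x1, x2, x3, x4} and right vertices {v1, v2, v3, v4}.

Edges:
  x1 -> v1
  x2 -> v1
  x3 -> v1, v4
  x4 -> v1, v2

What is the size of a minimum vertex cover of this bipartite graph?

3

The 3 edges x1–v1, x3–v4, x4–v2 form a matching, so any vertex cover needs at least 3 vertices (one per matched edge).
Conversely {x3, x4, v1} meets every edge and has exactly 3 vertices, so 3 is optimal.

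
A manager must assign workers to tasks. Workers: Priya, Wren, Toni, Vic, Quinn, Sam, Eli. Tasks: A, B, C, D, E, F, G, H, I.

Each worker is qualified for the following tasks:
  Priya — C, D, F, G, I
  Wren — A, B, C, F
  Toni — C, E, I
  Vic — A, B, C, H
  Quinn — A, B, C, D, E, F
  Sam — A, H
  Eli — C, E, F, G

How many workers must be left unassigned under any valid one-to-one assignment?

0

One maximum matching: Priya-G, Wren-F, Toni-C, Vic-B, Quinn-A, Sam-H, Eli-E.
All 7 workers are matched, so no larger matching exists.
That matches 7 of the 7, leaving 0 unmatched; no matching can do better.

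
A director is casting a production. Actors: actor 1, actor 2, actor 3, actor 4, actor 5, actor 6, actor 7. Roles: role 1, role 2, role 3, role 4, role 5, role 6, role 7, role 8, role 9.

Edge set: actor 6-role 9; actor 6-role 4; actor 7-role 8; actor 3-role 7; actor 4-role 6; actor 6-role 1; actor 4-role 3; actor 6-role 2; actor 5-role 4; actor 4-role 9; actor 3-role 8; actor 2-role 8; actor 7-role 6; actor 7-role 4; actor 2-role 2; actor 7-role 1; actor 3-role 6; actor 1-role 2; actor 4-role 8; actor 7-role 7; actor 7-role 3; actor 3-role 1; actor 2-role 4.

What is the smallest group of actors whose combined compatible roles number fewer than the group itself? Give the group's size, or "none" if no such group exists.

A matching saturating every actor exists, for instance actor 1→role 2, actor 2→role 8, actor 3→role 1, actor 4→role 3, actor 5→role 4, actor 6→role 9, actor 7→role 7.
By Hall's marriage theorem, this means |N(S)| ≥ |S| for every subset S, so no violating subset exists.

none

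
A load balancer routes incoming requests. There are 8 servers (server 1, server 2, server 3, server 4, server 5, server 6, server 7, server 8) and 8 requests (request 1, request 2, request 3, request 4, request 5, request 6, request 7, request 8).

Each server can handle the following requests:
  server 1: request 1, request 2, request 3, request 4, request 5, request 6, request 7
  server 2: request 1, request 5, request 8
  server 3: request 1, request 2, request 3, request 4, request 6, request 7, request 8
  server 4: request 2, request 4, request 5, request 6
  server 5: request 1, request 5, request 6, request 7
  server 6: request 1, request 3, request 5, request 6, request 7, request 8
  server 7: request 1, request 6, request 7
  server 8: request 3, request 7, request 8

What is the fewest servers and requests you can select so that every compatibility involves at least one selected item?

A maximum matching has 8 edges (e.g. server 1–request 3, server 2–request 8, server 3–request 2, server 4–request 4, server 5–request 1, server 6–request 5, server 7–request 6, server 8–request 7).
By König's theorem the minimum vertex cover has the same size. One such cover is {server 1, server 2, server 3, server 4, server 5, server 6, server 7, server 8}.

8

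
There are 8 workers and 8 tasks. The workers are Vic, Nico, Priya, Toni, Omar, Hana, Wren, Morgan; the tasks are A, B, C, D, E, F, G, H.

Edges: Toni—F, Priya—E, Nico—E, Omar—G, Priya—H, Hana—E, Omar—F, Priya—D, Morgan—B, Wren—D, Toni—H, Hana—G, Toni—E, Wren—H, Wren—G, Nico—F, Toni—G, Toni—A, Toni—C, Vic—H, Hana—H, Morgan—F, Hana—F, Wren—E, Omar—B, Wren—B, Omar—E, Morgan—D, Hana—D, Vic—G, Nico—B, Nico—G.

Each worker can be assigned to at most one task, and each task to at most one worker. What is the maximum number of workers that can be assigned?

7

A valid assignment of size 7: Vic–H, Nico–B, Priya–D, Toni–A, Omar–F, Hana–E, Wren–G.
The set {Vic, Nico, Priya, Omar, Hana, Wren, Morgan} has only 6 neighbours ({B, D, E, F, G, H}), so by Hall's theorem at most 7 of the 8 workers can be matched.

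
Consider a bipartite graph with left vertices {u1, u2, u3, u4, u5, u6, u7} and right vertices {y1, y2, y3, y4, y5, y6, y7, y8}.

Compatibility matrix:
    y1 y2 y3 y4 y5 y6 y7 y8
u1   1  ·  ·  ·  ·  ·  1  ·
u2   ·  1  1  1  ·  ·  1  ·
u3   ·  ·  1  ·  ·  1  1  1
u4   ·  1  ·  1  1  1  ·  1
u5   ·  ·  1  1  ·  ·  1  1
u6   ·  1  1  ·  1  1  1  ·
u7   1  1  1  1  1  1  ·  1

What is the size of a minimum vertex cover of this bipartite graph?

A maximum matching has 7 edges (e.g. u1–y1, u2–y2, u3–y8, u4–y4, u5–y3, u6–y7, u7–y6).
By König's theorem the minimum vertex cover has the same size. One such cover is {u1, u2, u3, u4, u5, u6, u7}.

7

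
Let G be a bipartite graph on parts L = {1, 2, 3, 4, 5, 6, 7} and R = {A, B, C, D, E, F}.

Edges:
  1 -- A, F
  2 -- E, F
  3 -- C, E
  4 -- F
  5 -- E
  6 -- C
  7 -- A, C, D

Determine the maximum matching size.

For example, pair 1–A, 2–E, 3–C, 4–F, 7–D.
The set {2, 3, 4, 5, 6} has only 3 neighbours ({C, E, F}), so by Hall's theorem at most 5 of the 7 left vertices can be matched.

5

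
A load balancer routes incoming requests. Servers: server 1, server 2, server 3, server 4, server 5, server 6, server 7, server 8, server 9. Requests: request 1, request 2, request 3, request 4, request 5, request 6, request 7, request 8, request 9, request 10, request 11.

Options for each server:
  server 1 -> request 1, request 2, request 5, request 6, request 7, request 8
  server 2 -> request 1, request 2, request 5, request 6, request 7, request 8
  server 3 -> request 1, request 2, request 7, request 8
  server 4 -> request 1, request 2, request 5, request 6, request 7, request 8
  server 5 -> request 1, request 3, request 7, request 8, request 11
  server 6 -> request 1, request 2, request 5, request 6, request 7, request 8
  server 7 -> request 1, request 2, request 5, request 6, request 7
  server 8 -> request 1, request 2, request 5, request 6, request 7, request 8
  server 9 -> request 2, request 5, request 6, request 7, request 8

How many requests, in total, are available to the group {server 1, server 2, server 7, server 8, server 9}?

6

The union of neighbours of {server 1, server 2, server 7, server 8, server 9} is {request 1, request 2, request 5, request 6, request 7, request 8}, which has 6 elements.
Since |N(S)| = 6 ≥ |S| = 5, Hall's condition holds for this subset.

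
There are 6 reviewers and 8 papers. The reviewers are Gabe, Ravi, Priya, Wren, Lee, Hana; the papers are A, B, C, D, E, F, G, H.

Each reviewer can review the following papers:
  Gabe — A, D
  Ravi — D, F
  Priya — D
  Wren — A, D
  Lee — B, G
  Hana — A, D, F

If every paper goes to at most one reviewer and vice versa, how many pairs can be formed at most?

One maximum matching: Gabe→A, Ravi→F, Priya→D, Lee→B.
The set {Gabe, Ravi, Priya, Wren, Hana} has only 3 neighbours ({A, D, F}), so by Hall's theorem at most 4 of the 6 reviewers can be matched.

4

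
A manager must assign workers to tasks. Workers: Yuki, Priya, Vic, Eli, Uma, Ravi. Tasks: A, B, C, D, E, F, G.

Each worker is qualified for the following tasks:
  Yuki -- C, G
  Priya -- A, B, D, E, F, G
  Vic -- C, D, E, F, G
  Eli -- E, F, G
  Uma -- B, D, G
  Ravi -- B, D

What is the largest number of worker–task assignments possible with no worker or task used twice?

One maximum matching: Yuki→C, Priya→A, Vic→E, Eli→F, Uma→G, Ravi→B.
All 6 workers are matched, so no larger matching exists.

6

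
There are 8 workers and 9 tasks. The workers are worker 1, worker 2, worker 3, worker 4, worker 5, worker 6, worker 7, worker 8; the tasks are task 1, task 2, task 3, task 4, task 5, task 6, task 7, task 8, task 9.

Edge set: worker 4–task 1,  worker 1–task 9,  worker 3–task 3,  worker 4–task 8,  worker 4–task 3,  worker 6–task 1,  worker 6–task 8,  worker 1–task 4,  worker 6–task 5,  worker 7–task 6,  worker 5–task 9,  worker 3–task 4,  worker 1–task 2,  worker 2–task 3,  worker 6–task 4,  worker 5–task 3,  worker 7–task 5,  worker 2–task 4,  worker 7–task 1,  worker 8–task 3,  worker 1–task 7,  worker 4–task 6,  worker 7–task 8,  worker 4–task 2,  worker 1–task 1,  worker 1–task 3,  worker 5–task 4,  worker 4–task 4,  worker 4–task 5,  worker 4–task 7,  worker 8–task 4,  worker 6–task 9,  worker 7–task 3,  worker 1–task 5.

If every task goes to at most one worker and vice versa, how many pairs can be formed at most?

7

A valid assignment of size 7: worker 1-task 5, worker 2-task 3, worker 3-task 4, worker 4-task 7, worker 5-task 9, worker 6-task 1, worker 7-task 8.
The set {worker 2, worker 3, worker 8} has only 2 neighbours ({task 3, task 4}), so by Hall's theorem at most 7 of the 8 workers can be matched.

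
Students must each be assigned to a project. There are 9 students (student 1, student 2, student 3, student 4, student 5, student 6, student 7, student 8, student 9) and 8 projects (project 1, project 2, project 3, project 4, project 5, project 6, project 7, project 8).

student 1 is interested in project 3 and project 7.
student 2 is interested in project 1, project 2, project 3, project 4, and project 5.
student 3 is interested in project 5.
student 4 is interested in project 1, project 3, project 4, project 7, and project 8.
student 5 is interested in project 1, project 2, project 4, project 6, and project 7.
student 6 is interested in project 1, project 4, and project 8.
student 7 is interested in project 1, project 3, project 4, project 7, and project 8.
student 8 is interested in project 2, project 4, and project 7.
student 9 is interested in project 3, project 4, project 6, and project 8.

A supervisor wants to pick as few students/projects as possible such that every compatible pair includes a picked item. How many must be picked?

8

A maximum matching has 8 edges (e.g. student 1–project 7, student 2–project 2, student 3–project 5, student 4–project 3, student 5–project 6, student 6–project 1, student 7–project 8, student 8–project 4).
By König's theorem the minimum vertex cover has the same size. One such cover is {project 1, project 2, project 3, project 4, project 5, project 6, project 7, project 8}.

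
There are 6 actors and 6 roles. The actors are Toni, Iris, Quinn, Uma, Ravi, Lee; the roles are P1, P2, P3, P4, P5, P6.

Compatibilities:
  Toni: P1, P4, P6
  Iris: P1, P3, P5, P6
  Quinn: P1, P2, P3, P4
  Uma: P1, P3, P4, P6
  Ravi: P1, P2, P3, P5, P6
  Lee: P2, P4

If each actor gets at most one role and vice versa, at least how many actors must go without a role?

0

One maximum matching: Toni-P1, Iris-P5, Quinn-P2, Uma-P6, Ravi-P3, Lee-P4.
This saturates every actor, so 6 is the maximum.
That matches 6 of the 6, leaving 0 unmatched; no matching can do better.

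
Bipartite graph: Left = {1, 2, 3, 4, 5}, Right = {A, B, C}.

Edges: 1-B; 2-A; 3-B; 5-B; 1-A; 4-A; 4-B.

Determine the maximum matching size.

A valid assignment of size 2: 1–B, 2–A.
The set {1, 2, 3, 4, 5} has only 2 neighbours ({A, B}), so by Hall's theorem at most 2 of the 5 left vertices can be matched.

2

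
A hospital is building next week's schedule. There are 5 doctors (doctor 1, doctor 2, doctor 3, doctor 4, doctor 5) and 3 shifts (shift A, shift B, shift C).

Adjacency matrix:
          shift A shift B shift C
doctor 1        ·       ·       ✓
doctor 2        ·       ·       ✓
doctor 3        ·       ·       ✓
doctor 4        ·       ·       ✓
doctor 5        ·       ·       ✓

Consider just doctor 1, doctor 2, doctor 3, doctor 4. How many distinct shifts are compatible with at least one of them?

1

The union of neighbours of {doctor 1, doctor 2, doctor 3, doctor 4} is {shift C}, which has 1 element.
Since |N(S)| = 1 < |S| = 4, Hall's condition fails for this subset.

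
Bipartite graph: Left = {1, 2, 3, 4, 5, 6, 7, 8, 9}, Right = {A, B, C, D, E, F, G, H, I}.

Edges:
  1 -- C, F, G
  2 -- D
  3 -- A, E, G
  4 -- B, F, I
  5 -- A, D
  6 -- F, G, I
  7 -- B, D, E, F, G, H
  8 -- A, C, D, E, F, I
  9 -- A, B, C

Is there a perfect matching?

Yes

For example, pair 1→C, 2→D, 3→E, 4→F, 5→A, 6→G, 7→H, 8→I, 9→B.
All 9 left vertices are covered.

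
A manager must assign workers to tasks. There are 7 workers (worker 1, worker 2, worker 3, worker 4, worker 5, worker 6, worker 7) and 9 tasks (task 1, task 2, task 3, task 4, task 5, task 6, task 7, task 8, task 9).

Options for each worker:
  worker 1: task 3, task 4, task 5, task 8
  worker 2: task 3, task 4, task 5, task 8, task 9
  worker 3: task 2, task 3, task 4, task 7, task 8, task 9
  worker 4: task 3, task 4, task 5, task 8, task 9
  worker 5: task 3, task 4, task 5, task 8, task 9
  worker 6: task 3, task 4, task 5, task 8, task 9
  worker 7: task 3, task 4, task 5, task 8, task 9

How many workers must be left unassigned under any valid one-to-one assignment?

1

One maximum matching: worker 1→task 3, worker 2→task 9, worker 3→task 7, worker 4→task 5, worker 5→task 4, worker 6→task 8.
The set {worker 1, worker 2, worker 4, worker 5, worker 6, worker 7} has only 5 neighbours ({task 3, task 4, task 5, task 8, task 9}), so by Hall's theorem at most 6 of the 7 workers can be matched.
That matches 6 of the 7, leaving 1 unmatched; no matching can do better.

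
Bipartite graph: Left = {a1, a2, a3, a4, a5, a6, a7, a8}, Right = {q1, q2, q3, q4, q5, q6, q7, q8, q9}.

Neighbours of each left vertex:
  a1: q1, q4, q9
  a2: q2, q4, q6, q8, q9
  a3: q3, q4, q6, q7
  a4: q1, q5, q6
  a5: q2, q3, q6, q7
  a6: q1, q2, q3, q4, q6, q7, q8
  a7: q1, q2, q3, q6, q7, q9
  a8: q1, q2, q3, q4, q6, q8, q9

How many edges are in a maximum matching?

8

A valid assignment of size 8: a1-q1, a2-q8, a3-q4, a4-q5, a5-q2, a6-q7, a7-q6, a8-q9.
All 8 left vertices are matched, so no larger matching exists.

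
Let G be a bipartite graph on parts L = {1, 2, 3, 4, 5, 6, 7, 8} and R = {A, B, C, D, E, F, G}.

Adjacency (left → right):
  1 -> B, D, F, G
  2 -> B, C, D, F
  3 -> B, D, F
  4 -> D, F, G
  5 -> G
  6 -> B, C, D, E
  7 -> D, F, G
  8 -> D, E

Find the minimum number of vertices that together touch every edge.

The 6 edges 1–B, 2–C, 3–D, 4–F, 5–G, 6–E form a matching, so any vertex cover needs at least 6 vertices (one per matched edge).
Conversely {B, C, D, E, F, G} meets every edge and has exactly 6 vertices, so 6 is optimal.

6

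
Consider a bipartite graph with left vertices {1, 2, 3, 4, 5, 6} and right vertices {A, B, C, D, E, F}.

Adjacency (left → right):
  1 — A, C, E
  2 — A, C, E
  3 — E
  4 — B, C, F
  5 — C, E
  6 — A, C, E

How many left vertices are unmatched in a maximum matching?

2

A valid assignment of size 4: 1-A, 2-C, 3-E, 4-B.
The set {1, 2, 3, 5, 6} has only 3 neighbours ({A, C, E}), so by Hall's theorem at most 4 of the 6 left vertices can be matched.
That matches 4 of the 6, leaving 2 unmatched; no matching can do better.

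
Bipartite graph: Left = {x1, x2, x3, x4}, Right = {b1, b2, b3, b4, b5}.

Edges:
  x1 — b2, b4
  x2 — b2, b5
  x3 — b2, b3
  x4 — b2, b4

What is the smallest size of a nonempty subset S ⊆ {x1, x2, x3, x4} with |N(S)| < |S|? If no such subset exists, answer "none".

none

A matching saturating every left vertex exists, for instance x1→b2, x2→b5, x3→b3, x4→b4.
By Hall's marriage theorem, this means |N(S)| ≥ |S| for every subset S, so no violating subset exists.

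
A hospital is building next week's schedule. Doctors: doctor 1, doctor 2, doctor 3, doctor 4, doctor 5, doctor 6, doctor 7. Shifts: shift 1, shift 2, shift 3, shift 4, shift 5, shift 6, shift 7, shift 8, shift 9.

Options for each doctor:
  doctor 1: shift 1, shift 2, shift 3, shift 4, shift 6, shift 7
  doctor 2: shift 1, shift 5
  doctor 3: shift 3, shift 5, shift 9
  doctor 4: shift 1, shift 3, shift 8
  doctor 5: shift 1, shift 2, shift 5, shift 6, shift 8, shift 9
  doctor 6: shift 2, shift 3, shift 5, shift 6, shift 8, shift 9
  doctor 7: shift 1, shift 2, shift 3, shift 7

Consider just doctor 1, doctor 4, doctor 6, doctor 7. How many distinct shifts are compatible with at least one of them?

9

The union of neighbours of {doctor 1, doctor 4, doctor 6, doctor 7} is {shift 1, shift 2, shift 3, shift 4, shift 5, shift 6, shift 7, shift 8, shift 9}, which has 9 elements.
Since |N(S)| = 9 ≥ |S| = 4, Hall's condition holds for this subset.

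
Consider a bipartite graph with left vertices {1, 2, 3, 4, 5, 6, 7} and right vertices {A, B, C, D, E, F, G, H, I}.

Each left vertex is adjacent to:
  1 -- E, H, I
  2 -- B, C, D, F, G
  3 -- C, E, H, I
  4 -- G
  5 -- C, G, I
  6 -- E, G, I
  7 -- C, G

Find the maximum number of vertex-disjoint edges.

6

One maximum matching: 1→H, 2→B, 3→C, 4→G, 5→I, 6→E.
The set {1, 3, 4, 5, 6, 7} has only 5 neighbours ({C, E, G, H, I}), so by Hall's theorem at most 6 of the 7 left vertices can be matched.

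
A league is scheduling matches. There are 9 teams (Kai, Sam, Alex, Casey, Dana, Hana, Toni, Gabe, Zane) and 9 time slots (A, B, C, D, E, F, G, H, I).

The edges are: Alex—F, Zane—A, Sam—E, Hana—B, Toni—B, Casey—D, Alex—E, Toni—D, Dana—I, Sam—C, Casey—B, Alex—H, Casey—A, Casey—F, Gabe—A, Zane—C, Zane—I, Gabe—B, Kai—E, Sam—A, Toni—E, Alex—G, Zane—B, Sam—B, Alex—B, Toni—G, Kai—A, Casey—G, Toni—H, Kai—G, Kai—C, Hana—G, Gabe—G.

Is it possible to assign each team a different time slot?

For example, pair Kai-E, Sam-C, Alex-F, Casey-D, Dana-I, Hana-G, Toni-H, Gabe-A, Zane-B.
Every team is matched, so this is a perfect matching.

Yes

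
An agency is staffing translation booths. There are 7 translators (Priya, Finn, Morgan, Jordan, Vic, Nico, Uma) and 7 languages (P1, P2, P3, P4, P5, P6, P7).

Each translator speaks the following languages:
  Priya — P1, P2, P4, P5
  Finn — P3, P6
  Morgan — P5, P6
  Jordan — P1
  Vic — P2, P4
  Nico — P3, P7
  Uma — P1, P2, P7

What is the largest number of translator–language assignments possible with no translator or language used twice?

7

One maximum matching: Priya→P4, Finn→P6, Morgan→P5, Jordan→P1, Vic→P2, Nico→P3, Uma→P7.
All 7 translators are matched, so no larger matching exists.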